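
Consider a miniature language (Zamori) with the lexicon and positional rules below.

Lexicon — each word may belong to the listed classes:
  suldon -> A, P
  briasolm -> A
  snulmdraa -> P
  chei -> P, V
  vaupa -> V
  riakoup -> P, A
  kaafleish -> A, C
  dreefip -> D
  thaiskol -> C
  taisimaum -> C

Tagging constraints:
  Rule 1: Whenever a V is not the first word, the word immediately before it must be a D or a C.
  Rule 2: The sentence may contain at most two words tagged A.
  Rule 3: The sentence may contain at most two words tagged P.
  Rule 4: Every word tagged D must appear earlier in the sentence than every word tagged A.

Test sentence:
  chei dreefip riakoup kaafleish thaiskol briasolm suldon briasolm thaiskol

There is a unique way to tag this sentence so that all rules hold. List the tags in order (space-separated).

V D P C C A P A C

Candidates per position — 1:chei {P,V}; 2:dreefip {D}; 3:riakoup {P,A}; 4:kaafleish {A,C}; 5:thaiskol {C}; 6:briasolm {A}; 7:suldon {A,P}; 8:briasolm {A}; 9:thaiskol {C}.
Position 3: tagging it A would leave rule 2 unsatisfiable, so it must be P.
Position 4: tagging it A would leave rule 2 unsatisfiable, so it must be C.
Position 7: tagging it A would leave rule 2 unsatisfiable, so it must be P.
Position 1: tagging it P would leave rule 3 unsatisfiable, so it must be V.
So the tagging must be: V D P C C A P A C.
Checking: rule 1 ✓; rule 2 ✓; rule 3 ✓; rule 4 ✓.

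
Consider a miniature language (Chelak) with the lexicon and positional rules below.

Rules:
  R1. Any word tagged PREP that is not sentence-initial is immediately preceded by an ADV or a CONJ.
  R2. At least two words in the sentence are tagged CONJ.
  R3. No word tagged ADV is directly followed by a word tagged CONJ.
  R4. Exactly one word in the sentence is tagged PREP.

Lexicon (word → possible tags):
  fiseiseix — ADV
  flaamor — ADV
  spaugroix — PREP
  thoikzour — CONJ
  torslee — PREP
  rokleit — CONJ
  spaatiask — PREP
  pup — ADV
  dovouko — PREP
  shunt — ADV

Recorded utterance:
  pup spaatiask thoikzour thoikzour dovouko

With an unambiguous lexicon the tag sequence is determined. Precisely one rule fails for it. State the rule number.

Fixed tagging: ADV PREP CONJ CONJ PREP.
Checking each rule: R1 pass, R2 pass, R3 pass, R4 fail.
Only rule 4 fails.

4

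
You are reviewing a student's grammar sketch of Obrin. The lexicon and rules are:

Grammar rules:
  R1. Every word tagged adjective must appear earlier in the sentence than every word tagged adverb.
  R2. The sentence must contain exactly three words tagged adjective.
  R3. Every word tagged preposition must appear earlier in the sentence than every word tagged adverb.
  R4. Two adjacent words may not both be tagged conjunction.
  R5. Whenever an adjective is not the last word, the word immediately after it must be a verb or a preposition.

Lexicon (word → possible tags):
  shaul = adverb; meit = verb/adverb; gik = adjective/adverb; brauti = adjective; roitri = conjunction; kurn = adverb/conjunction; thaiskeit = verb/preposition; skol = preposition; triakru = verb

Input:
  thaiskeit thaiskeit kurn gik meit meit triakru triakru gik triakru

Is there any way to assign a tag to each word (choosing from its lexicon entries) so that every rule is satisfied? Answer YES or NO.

Candidates per position — 1:thaiskeit {verb,preposition}; 2:thaiskeit {verb,preposition}; 3:kurn {adverb,conjunction}; 4:gik {adjective,adverb}; 5:meit {verb,adverb}; 6:meit {verb,adverb}; 7:triakru {verb}; 8:triakru {verb}; 9:gik {adjective,adverb}; 10:triakru {verb}.
Rule 2 cannot be satisfied by any choice of tags from the lexicon.
So there is no consistent tagging.

NO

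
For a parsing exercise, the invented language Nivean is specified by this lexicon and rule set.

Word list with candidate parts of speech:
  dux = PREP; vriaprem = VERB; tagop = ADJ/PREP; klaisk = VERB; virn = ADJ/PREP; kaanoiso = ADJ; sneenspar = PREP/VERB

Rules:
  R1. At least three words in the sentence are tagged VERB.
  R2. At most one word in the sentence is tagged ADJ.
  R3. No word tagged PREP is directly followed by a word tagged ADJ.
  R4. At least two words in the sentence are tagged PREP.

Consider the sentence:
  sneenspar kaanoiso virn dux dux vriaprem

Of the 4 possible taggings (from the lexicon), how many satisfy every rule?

Candidates per position — 1:sneenspar {PREP,VERB}; 2:kaanoiso {ADJ}; 3:virn {ADJ,PREP}; 4:dux {PREP}; 5:dux {PREP}; 6:vriaprem {VERB}.
There are 4 candidate sequences in total.
Rule 1 cannot be satisfied by any choice of tags from the lexicon.
So there is no consistent tagging.
Count = 0.

0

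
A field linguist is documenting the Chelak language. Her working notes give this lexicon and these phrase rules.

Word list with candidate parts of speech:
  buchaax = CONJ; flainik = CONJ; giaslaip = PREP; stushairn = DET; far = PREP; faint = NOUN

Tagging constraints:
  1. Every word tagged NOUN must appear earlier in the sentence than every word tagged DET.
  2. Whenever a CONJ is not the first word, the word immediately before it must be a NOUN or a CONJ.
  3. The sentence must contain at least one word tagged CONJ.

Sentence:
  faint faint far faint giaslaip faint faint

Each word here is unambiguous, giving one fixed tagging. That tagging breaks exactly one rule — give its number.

3

Fixed tagging: NOUN NOUN PREP NOUN PREP NOUN NOUN.
Rule check: R1 holds, R2 holds, R3 violated.
Only rule 3 fails.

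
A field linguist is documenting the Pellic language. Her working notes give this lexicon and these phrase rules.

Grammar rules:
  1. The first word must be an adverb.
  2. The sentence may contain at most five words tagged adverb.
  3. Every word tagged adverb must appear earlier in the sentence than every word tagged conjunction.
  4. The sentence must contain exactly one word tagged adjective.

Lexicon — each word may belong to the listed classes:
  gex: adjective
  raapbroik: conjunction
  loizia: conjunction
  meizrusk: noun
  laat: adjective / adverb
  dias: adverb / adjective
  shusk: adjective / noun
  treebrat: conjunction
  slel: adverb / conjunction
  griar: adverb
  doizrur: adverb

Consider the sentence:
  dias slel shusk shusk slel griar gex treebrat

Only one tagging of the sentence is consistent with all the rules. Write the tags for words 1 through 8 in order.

adverb adverb noun noun adverb adverb adjective conjunction

Candidates per position — 1:dias {adverb,adjective}; 2:slel {adverb,conjunction}; 3:shusk {adjective,noun}; 4:shusk {adjective,noun}; 5:slel {adverb,conjunction}; 6:griar {adverb}; 7:gex {adjective}; 8:treebrat {conjunction}.
At position 1, choosing adjective makes rule 1 impossible to satisfy; hence adverb.
At position 2, choosing conjunction makes rule 3 impossible to satisfy; hence adverb.
At position 3, choosing adjective makes rule 4 impossible to satisfy; hence noun.
At position 4, choosing adjective makes rule 4 impossible to satisfy; hence noun.
At position 5, choosing conjunction makes rule 3 impossible to satisfy; hence adverb.
That leaves exactly one tagging: adverb adverb noun noun adverb adverb adjective conjunction.
Check: rule 1 holds; rule 2 holds; rule 3 holds; rule 4 holds.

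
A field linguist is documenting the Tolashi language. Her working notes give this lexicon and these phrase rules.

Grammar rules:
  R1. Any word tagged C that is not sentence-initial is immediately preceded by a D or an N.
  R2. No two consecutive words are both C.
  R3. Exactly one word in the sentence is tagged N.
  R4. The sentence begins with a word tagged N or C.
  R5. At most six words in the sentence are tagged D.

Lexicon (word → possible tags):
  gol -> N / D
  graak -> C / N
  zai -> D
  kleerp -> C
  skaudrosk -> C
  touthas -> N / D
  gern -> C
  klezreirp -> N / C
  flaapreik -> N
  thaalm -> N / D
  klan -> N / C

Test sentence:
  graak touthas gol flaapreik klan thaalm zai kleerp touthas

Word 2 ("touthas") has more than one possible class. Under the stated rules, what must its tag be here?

D

Candidates per position — 1:graak {C,N}; 2:touthas {N,D}; 3:gol {N,D}; 4:flaapreik {N}; 5:klan {N,C}; 6:thaalm {N,D}; 7:zai {D}; 8:kleerp {C}; 9:touthas {N,D}.
Position 1: N is ruled out by rule 3; that leaves C.
Position 2: N is ruled out by rule 3; that leaves D.
Position 3: N is ruled out by rule 3; that leaves D.
Position 5: N is ruled out by rule 3; that leaves C.
Position 6: N is ruled out by rule 3; that leaves D.
Position 9: N is ruled out by rule 3; that leaves D.
That leaves exactly one tagging: C D D N C D D C D.
Verifying each rule — rule 1 ✓; rule 2 ✓; rule 3 ✓; rule 4 ✓; rule 5 ✓.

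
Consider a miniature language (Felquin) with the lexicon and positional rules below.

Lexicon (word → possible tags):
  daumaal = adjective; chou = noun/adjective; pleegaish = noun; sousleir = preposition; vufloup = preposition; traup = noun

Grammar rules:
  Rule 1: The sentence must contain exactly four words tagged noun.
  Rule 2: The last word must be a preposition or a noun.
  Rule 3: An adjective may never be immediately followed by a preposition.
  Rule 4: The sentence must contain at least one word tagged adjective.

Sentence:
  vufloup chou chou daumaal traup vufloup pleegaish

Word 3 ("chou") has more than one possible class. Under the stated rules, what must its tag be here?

noun

Candidates per position — 1:vufloup {preposition}; 2:chou {noun,adjective}; 3:chou {noun,adjective}; 4:daumaal {adjective}; 5:traup {noun}; 6:vufloup {preposition}; 7:pleegaish {noun}.
Word 2 cannot be adjective — rule 1 would then fail for every completion. It is noun.
Word 3 cannot be adjective — rule 1 would then fail for every completion. It is noun.
The only consistent sequence is: preposition noun noun adjective noun preposition noun.
Verifying each rule — rule 1 satisfied; rule 2 satisfied; rule 3 satisfied; rule 4 satisfied.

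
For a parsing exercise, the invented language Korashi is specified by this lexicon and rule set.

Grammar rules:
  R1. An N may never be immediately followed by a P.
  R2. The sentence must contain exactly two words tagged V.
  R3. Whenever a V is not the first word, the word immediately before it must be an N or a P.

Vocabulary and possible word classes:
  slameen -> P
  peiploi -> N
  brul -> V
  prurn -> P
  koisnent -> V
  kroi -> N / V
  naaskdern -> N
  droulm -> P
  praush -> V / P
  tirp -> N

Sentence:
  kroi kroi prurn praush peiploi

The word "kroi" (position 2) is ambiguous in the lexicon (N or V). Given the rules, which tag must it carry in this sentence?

V

Candidates per position — 1:kroi {N,V}; 2:kroi {N,V}; 3:prurn {P}; 4:praush {V,P}; 5:peiploi {N}.
Position 2: tagging it N would leave rule 1 unsatisfiable, so it must be V.
Position 1: tagging it V would leave rule 3 unsatisfiable, so it must be N.
Position 4: tagging it P would leave rule 2 unsatisfiable, so it must be V.
The only consistent sequence is: N V P V N.
Check: rule 1 ok; rule 2 ok; rule 3 ok.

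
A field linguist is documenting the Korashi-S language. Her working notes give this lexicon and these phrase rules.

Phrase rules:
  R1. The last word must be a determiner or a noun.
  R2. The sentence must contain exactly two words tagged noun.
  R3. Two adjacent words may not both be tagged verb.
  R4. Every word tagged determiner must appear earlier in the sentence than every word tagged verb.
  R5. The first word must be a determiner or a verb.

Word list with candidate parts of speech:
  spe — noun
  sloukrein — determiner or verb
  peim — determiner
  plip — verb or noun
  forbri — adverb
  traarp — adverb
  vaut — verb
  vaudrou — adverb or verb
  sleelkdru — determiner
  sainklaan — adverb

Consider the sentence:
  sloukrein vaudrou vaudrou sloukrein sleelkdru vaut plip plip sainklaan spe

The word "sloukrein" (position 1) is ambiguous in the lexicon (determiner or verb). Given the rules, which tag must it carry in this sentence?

Candidates per position — 1:sloukrein {determiner,verb}; 2:vaudrou {adverb,verb}; 3:vaudrou {adverb,verb}; 4:sloukrein {determiner,verb}; 5:sleelkdru {determiner}; 6:vaut {verb}; 7:plip {verb,noun}; 8:plip {verb,noun}; 9:sainklaan {adverb}; 10:spe {noun}.
Word 1 cannot be verb — rule 4 would then fail for every completion. It is determiner.
Word 2 cannot be verb — rule 4 would then fail for every completion. It is adverb.
Word 3 cannot be verb — rule 4 would then fail for every completion. It is adverb.
Word 4 cannot be verb — rule 4 would then fail for every completion. It is determiner.
Word 7 cannot be verb — rule 3 would then fail for every completion. It is noun.
Word 8 cannot be noun — rule 2 would then fail for every completion. It is verb.
That leaves exactly one tagging: determiner adverb adverb determiner determiner verb noun verb adverb noun.
Verifying each rule — rule 1 ok; rule 2 ok; rule 3 ok; rule 4 ok; rule 5 ok.

determiner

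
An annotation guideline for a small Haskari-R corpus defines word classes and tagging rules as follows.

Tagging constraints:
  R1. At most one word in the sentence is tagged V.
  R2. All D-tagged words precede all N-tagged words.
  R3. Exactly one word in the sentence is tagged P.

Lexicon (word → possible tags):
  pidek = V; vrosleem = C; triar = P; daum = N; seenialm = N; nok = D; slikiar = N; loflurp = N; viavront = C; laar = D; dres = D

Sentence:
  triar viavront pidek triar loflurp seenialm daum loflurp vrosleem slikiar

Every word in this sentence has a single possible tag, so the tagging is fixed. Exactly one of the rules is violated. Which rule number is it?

3

Fixed tagging: P C V P N N N N C N.
Checking each rule: R1 ✓, R2 ✓, R3 ✗.
Only rule 3 fails.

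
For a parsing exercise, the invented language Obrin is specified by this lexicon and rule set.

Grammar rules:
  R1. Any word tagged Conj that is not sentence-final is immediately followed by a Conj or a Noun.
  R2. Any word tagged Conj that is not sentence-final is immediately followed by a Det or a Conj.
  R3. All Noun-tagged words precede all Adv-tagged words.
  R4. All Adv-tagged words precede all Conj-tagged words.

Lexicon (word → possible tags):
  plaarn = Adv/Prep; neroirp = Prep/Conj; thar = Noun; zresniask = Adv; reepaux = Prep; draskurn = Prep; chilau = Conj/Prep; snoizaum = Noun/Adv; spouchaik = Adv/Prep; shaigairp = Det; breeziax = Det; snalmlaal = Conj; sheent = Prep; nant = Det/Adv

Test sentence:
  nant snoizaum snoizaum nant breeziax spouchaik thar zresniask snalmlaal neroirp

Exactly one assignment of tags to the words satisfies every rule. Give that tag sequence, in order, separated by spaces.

Det Noun Noun Det Det Prep Noun Adv Conj Conj

Candidates per position — 1:nant {Det,Adv}; 2:snoizaum {Noun,Adv}; 3:snoizaum {Noun,Adv}; 4:nant {Det,Adv}; 5:breeziax {Det}; 6:spouchaik {Adv,Prep}; 7:thar {Noun}; 8:zresniask {Adv}; 9:snalmlaal {Conj}; 10:neroirp {Prep,Conj}.
Position 1: Adv is ruled out by rule 3; that leaves Det.
Position 2: Adv is ruled out by rule 3; that leaves Noun.
Position 3: Adv is ruled out by rule 3; that leaves Noun.
Position 4: Adv is ruled out by rule 3; that leaves Det.
Position 6: Adv is ruled out by rule 3; that leaves Prep.
Position 10: Prep is ruled out by rule 1; that leaves Conj.
So the tagging must be: Det Noun Noun Det Det Prep Noun Adv Conj Conj.
Check: rule 1 satisfied; rule 2 satisfied; rule 3 satisfied; rule 4 satisfied.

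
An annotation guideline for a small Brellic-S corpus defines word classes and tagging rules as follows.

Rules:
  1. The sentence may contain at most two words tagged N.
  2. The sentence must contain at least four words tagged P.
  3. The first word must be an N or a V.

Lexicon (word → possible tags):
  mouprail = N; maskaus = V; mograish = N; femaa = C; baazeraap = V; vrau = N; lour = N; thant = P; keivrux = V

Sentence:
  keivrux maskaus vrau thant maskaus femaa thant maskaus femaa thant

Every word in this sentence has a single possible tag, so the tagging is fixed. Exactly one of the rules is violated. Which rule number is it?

Fixed tagging: V V N P V C P V C P.
Applying the rules: R1 ok, R2 fails, R3 ok.
Only rule 2 fails.

2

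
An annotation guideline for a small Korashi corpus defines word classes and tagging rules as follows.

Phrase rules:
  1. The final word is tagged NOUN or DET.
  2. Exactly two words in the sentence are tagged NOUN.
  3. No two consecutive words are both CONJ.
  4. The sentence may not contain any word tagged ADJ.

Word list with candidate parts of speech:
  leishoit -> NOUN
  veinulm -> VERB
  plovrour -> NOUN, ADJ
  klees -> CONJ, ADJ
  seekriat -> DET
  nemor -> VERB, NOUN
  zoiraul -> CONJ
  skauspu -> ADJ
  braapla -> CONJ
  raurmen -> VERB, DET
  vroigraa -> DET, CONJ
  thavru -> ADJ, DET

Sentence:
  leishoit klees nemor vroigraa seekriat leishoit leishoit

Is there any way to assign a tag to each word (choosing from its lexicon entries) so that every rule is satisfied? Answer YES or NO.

Candidates per position — 1:leishoit {NOUN}; 2:klees {CONJ,ADJ}; 3:nemor {VERB,NOUN}; 4:vroigraa {DET,CONJ}; 5:seekriat {DET}; 6:leishoit {NOUN}; 7:leishoit {NOUN}.
Rule 2 cannot be satisfied by any choice of tags from the lexicon.
So there is no consistent tagging.

NO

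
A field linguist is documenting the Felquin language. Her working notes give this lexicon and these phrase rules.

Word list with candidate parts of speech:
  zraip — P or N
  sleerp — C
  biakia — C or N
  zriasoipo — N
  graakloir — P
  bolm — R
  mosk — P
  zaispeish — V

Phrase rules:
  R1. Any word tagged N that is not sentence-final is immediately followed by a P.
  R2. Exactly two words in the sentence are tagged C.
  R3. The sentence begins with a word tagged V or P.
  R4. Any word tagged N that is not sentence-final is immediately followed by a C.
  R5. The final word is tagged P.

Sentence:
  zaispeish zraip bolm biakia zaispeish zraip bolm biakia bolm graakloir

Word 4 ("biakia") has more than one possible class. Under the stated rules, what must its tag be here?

C

Candidates per position — 1:zaispeish {V}; 2:zraip {P,N}; 3:bolm {R}; 4:biakia {C,N}; 5:zaispeish {V}; 6:zraip {P,N}; 7:bolm {R}; 8:biakia {C,N}; 9:bolm {R}; 10:graakloir {P}.
Position 2: tagging it N would leave rule 1 unsatisfiable, so it must be P.
Position 4: tagging it N would leave rule 1 unsatisfiable, so it must be C.
Position 6: tagging it N would leave rule 1 unsatisfiable, so it must be P.
Position 8: tagging it N would leave rule 1 unsatisfiable, so it must be C.
So the tagging must be: V P R C V P R C R P.
Checking: rule 1 holds; rule 2 holds; rule 3 holds; rule 4 holds; rule 5 holds.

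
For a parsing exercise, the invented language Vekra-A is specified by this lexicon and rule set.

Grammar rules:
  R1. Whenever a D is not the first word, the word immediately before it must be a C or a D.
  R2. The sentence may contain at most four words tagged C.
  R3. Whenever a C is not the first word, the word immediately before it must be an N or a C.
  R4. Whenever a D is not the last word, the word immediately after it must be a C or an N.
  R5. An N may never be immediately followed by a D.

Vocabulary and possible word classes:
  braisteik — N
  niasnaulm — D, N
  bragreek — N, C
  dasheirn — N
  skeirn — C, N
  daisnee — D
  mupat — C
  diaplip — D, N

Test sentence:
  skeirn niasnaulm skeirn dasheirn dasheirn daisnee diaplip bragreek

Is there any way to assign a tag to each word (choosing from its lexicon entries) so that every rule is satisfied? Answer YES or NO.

NO

Candidates per position — 1:skeirn {C,N}; 2:niasnaulm {D,N}; 3:skeirn {C,N}; 4:dasheirn {N}; 5:dasheirn {N}; 6:daisnee {D}; 7:diaplip {D,N}; 8:bragreek {N,C}.
Rule 1 cannot be satisfied by any choice of tags from the lexicon.
So there is no consistent tagging.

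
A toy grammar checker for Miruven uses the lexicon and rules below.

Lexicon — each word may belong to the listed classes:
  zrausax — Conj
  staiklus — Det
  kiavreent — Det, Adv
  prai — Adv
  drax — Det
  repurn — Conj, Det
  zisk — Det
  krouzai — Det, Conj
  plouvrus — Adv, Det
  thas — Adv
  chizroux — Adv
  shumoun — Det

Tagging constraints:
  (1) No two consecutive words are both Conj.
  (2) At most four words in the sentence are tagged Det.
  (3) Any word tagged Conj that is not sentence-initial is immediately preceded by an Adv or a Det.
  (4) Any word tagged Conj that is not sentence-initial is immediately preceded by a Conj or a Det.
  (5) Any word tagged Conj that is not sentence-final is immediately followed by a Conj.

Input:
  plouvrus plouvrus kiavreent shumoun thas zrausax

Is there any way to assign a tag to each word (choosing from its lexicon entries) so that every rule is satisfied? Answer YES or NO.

Candidates per position — 1:plouvrus {Adv,Det}; 2:plouvrus {Adv,Det}; 3:kiavreent {Det,Adv}; 4:shumoun {Det}; 5:thas {Adv}; 6:zrausax {Conj}.
Rule 4 cannot be satisfied by any choice of tags from the lexicon.
So there is no consistent tagging.

NO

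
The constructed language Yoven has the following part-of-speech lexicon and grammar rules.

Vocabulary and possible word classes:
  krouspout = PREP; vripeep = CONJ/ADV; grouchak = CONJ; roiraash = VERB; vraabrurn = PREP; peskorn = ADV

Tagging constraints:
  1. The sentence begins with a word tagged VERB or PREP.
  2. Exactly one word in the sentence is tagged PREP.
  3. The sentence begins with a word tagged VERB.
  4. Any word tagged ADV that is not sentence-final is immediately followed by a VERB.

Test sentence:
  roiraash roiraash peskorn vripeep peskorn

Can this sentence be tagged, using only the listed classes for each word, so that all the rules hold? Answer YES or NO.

Candidates per position — 1:roiraash {VERB}; 2:roiraash {VERB}; 3:peskorn {ADV}; 4:vripeep {CONJ,ADV}; 5:peskorn {ADV}.
Rule 2 cannot be satisfied by any choice of tags from the lexicon.
So there is no consistent tagging.

NO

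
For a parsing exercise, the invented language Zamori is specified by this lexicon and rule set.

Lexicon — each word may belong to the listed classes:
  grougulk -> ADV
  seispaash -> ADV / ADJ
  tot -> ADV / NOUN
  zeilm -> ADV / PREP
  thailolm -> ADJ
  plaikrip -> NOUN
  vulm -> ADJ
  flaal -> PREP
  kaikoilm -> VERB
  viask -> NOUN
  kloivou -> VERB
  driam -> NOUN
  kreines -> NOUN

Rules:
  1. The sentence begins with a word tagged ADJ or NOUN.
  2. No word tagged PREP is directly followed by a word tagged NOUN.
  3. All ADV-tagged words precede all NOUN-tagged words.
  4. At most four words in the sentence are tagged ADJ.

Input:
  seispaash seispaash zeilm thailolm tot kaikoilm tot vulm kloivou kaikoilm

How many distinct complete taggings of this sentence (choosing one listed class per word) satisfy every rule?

12

Candidates per position — 1:seispaash {ADV,ADJ}; 2:seispaash {ADV,ADJ}; 3:zeilm {ADV,PREP}; 4:thailolm {ADJ}; 5:tot {ADV,NOUN}; 6:kaikoilm {VERB}; 7:tot {ADV,NOUN}; 8:vulm {ADJ}; 9:kloivou {VERB}; 10:kaikoilm {VERB}.
There are 32 candidate sequences in total.
Checking each against the rules leaves 12 sequences.
Count = 12.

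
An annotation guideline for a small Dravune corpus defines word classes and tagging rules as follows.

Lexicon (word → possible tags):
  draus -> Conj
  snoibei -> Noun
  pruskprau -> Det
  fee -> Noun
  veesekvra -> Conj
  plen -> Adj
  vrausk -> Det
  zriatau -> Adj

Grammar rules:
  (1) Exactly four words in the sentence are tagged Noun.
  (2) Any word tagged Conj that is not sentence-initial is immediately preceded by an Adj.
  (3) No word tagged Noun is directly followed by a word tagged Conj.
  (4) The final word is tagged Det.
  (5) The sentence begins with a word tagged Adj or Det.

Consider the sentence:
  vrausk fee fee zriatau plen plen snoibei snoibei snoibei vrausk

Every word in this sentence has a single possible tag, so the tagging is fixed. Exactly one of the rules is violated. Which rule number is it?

1

Fixed tagging: Det Noun Noun Adj Adj Adj Noun Noun Noun Det.
Applying the rules: R1 fails, R2 ok, R3 ok, R4 ok, R5 ok.
Only rule 1 fails.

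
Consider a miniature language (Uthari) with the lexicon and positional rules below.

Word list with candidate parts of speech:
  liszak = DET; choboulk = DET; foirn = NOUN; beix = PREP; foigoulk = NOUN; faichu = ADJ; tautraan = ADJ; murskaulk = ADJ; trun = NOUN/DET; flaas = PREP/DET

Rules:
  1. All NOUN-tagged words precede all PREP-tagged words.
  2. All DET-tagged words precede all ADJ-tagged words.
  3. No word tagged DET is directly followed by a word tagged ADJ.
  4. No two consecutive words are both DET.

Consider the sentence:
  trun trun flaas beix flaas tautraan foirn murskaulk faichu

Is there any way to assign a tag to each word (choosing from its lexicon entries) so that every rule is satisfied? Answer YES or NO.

NO

Candidates per position — 1:trun {NOUN,DET}; 2:trun {NOUN,DET}; 3:flaas {PREP,DET}; 4:beix {PREP}; 5:flaas {PREP,DET}; 6:tautraan {ADJ}; 7:foirn {NOUN}; 8:murskaulk {ADJ}; 9:faichu {ADJ}.
Rule 1 cannot be satisfied by any choice of tags from the lexicon.
So there is no consistent tagging.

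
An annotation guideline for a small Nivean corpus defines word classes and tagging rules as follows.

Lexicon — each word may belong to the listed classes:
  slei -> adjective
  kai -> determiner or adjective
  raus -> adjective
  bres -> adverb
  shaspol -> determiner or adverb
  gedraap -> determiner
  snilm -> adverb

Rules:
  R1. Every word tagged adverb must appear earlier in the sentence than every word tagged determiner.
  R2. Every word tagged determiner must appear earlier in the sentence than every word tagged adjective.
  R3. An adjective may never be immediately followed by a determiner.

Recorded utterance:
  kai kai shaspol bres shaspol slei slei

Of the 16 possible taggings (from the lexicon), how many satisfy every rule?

Candidates per position — 1:kai {determiner,adjective}; 2:kai {determiner,adjective}; 3:shaspol {determiner,adverb}; 4:bres {adverb}; 5:shaspol {determiner,adverb}; 6:slei {adjective}; 7:slei {adjective}.
There are 16 candidate sequences in total.
The sequences that satisfy every rule: adjective adjective adverb adverb adverb adjective adjective.
Count = 1.

1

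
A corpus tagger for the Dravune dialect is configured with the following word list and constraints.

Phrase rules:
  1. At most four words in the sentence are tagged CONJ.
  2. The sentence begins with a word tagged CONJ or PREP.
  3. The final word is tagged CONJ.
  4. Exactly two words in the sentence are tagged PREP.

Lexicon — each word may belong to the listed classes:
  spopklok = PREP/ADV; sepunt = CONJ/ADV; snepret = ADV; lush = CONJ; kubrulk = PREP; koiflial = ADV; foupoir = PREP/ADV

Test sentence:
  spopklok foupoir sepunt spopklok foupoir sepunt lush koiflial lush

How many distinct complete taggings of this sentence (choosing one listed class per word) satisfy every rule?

12

Candidates per position — 1:spopklok {PREP,ADV}; 2:foupoir {PREP,ADV}; 3:sepunt {CONJ,ADV}; 4:spopklok {PREP,ADV}; 5:foupoir {PREP,ADV}; 6:sepunt {CONJ,ADV}; 7:lush {CONJ}; 8:koiflial {ADV}; 9:lush {CONJ}.
There are 64 candidate sequences in total.
Checking each against the rules leaves 12 sequences.
Count = 12.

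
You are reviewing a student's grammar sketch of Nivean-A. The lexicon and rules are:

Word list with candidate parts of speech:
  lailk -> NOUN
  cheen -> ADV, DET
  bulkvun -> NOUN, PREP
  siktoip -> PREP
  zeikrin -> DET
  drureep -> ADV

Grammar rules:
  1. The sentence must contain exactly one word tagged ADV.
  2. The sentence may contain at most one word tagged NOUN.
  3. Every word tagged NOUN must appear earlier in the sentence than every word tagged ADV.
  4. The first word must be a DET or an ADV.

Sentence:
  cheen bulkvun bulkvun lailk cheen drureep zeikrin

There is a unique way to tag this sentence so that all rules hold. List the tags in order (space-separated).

DET PREP PREP NOUN DET ADV DET

Candidates per position — 1:cheen {ADV,DET}; 2:bulkvun {NOUN,PREP}; 3:bulkvun {NOUN,PREP}; 4:lailk {NOUN}; 5:cheen {ADV,DET}; 6:drureep {ADV}; 7:zeikrin {DET}.
At position 1, choosing ADV makes rule 1 impossible to satisfy; hence DET.
At position 2, choosing NOUN makes rule 2 impossible to satisfy; hence PREP.
At position 3, choosing NOUN makes rule 2 impossible to satisfy; hence PREP.
At position 5, choosing ADV makes rule 1 impossible to satisfy; hence DET.
That leaves exactly one tagging: DET PREP PREP NOUN DET ADV DET.
Verifying each rule — rule 1 ok; rule 2 ok; rule 3 ok; rule 4 ok.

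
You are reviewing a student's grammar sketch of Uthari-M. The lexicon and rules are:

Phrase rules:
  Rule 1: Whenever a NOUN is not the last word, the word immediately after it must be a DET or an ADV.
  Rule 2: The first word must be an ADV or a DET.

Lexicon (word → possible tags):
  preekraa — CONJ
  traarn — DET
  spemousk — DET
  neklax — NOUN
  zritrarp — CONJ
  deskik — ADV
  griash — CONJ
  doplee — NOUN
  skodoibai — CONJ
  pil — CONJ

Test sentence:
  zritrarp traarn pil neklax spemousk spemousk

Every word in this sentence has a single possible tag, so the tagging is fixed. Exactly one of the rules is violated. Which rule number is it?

2

Fixed tagging: CONJ DET CONJ NOUN DET DET.
Checking each rule: R1 ok, R2 fails.
Only rule 2 fails.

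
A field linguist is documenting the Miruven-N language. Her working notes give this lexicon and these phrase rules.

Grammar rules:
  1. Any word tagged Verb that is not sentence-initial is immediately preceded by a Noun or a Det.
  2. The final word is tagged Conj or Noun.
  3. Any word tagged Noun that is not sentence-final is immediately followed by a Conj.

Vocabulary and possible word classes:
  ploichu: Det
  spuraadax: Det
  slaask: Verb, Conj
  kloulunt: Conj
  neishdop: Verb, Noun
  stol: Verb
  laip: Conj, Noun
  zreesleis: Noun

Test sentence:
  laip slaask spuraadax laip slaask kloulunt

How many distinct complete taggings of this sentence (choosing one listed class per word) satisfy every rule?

Candidates per position — 1:laip {Conj,Noun}; 2:slaask {Verb,Conj}; 3:spuraadax {Det}; 4:laip {Conj,Noun}; 5:slaask {Verb,Conj}; 6:kloulunt {Conj}.
There are 16 candidate sequences in total.
The sequences that satisfy every rule: Conj Conj Det Conj Conj Conj; Conj Conj Det Noun Conj Conj; Noun Conj Det Conj Conj Conj; Noun Conj Det Noun Conj Conj.
Count = 4.

4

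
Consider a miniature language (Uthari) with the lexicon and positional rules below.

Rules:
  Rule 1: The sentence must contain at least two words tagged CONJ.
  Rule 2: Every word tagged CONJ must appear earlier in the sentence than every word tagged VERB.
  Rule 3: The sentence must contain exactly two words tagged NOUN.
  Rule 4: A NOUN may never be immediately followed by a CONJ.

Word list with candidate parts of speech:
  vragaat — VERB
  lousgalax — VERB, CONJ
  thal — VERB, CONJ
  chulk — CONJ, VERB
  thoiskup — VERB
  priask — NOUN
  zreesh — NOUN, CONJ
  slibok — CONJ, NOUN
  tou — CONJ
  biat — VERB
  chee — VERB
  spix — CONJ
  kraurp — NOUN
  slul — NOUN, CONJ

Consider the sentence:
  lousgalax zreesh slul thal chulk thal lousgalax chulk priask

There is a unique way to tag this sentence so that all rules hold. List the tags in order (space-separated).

Candidates per position — 1:lousgalax {VERB,CONJ}; 2:zreesh {NOUN,CONJ}; 3:slul {NOUN,CONJ}; 4:thal {VERB,CONJ}; 5:chulk {CONJ,VERB}; 6:thal {VERB,CONJ}; 7:lousgalax {VERB,CONJ}; 8:chulk {CONJ,VERB}; 9:priask {NOUN}.
The remaining ambiguous positions (1, 2, 3, 4, 5, 6, 7, 8) are resolved jointly — only one combination satisfies every rule.
So the tagging must be: CONJ CONJ NOUN VERB VERB VERB VERB VERB NOUN.
Rule-by-rule: rule 1 satisfied; rule 2 satisfied; rule 3 satisfied; rule 4 satisfied.

CONJ CONJ NOUN VERB VERB VERB VERB VERB NOUN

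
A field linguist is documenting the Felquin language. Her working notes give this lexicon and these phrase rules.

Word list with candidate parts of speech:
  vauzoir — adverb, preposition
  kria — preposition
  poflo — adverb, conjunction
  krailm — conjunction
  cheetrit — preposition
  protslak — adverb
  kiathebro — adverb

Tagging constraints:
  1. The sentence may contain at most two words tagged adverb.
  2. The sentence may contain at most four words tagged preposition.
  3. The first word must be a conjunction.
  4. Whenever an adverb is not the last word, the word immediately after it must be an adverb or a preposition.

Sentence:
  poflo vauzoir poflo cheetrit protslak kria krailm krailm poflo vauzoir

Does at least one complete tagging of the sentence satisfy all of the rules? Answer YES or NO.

Candidates per position — 1:poflo {adverb,conjunction}; 2:vauzoir {adverb,preposition}; 3:poflo {adverb,conjunction}; 4:cheetrit {preposition}; 5:protslak {adverb}; 6:kria {preposition}; 7:krailm {conjunction}; 8:krailm {conjunction}; 9:poflo {adverb,conjunction}; 10:vauzoir {adverb,preposition}.
One satisfying assignment: conjunction preposition conjunction preposition adverb preposition conjunction conjunction conjunction adverb.
Verifying each rule — rule 1 satisfied; rule 2 satisfied; rule 3 satisfied; rule 4 satisfied.

YES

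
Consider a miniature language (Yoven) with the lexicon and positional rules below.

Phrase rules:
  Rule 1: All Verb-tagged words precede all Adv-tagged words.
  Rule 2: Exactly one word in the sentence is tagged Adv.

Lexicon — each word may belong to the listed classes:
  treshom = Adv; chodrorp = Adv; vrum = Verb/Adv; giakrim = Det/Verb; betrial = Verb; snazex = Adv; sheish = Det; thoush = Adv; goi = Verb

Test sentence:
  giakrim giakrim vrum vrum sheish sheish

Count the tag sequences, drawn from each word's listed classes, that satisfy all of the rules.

4

Candidates per position — 1:giakrim {Det,Verb}; 2:giakrim {Det,Verb}; 3:vrum {Verb,Adv}; 4:vrum {Verb,Adv}; 5:sheish {Det}; 6:sheish {Det}.
There are 16 candidate sequences in total.
The sequences that satisfy every rule: Det Det Verb Adv Det Det; Det Verb Verb Adv Det Det; Verb Det Verb Adv Det Det; Verb Verb Verb Adv Det Det.
Count = 4.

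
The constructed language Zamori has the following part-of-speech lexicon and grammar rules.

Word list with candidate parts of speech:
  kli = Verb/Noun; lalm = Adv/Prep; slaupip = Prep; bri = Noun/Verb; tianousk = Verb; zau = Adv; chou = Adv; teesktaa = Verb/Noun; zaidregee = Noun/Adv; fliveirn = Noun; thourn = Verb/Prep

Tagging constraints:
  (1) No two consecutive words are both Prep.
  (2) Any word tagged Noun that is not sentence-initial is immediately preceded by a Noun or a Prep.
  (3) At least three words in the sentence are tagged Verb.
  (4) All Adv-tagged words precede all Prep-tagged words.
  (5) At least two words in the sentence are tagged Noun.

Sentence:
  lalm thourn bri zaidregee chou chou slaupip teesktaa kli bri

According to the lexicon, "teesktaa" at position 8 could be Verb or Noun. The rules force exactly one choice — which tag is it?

Noun

Candidates per position — 1:lalm {Adv,Prep}; 2:thourn {Verb,Prep}; 3:bri {Noun,Verb}; 4:zaidregee {Noun,Adv}; 5:chou {Adv}; 6:chou {Adv}; 7:slaupip {Prep}; 8:teesktaa {Verb,Noun}; 9:kli {Verb,Noun}; 10:bri {Noun,Verb}.
At position 1, choosing Prep makes rule 4 impossible to satisfy; hence Adv.
At position 2, choosing Prep makes rule 4 impossible to satisfy; hence Verb.
At position 3, choosing Noun makes rule 2 impossible to satisfy; hence Verb.
At position 4, choosing Noun makes rule 2 impossible to satisfy; hence Adv.
Position 8: the remaining choice is settled jointly with positions 9, 10 — only Noun at position 8 is part of a tagging that satisfies every rule.
The unique satisfying tagging is: Adv Verb Verb Adv Adv Adv Prep Noun Noun Verb.
Verifying each rule — rule 1 satisfied; rule 2 satisfied; rule 3 satisfied; rule 4 satisfied; rule 5 satisfied.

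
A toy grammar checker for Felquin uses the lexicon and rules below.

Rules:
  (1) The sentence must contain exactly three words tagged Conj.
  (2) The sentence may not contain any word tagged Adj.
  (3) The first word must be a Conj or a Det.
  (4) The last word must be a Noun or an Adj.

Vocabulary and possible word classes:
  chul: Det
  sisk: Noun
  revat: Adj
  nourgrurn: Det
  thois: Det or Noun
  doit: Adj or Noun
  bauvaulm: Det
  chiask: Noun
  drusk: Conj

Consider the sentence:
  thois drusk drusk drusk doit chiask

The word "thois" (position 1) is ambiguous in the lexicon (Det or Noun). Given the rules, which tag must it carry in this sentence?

Candidates per position — 1:thois {Det,Noun}; 2:drusk {Conj}; 3:drusk {Conj}; 4:drusk {Conj}; 5:doit {Adj,Noun}; 6:chiask {Noun}.
If word 1 were Noun, no tagging could satisfy rule 3; so word 1 is Det.
If word 5 were Adj, no tagging could satisfy rule 2; so word 5 is Noun.
The unique satisfying tagging is: Det Conj Conj Conj Noun Noun.
Checking: rule 1 satisfied; rule 2 satisfied; rule 3 satisfied; rule 4 satisfied.

Det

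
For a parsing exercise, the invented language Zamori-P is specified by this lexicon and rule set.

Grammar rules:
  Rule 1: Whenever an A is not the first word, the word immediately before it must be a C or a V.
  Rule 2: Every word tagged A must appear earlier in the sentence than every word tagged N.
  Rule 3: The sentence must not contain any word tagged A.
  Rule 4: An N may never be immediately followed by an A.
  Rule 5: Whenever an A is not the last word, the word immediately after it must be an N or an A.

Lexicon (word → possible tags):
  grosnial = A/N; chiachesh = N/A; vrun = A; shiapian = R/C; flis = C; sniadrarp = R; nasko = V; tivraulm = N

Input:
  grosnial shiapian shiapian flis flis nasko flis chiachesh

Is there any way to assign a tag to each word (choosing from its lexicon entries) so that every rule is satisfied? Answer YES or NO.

Candidates per position — 1:grosnial {A,N}; 2:shiapian {R,C}; 3:shiapian {R,C}; 4:flis {C}; 5:flis {C}; 6:nasko {V}; 7:flis {C}; 8:chiachesh {N,A}.
One satisfying assignment: N C R C C V C N.
Check: rule 1 holds; rule 2 holds; rule 3 holds; rule 4 holds; rule 5 holds.

YES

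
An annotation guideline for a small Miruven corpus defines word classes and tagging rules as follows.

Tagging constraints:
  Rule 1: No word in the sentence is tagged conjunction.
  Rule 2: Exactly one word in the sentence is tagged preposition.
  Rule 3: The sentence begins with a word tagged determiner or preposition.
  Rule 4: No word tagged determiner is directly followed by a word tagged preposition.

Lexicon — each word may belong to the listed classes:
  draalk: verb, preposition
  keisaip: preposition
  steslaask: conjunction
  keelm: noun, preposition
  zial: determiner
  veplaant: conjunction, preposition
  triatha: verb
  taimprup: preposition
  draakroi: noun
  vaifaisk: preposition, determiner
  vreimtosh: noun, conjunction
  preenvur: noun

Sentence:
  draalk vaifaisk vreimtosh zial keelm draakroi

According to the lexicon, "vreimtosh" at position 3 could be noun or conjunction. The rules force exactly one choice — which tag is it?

Candidates per position — 1:draalk {verb,preposition}; 2:vaifaisk {preposition,determiner}; 3:vreimtosh {noun,conjunction}; 4:zial {determiner}; 5:keelm {noun,preposition}; 6:draakroi {noun}.
Position 1: verb is ruled out by rule 3; that leaves preposition.
Position 2: preposition is ruled out by rule 2; that leaves determiner.
Position 3: conjunction is ruled out by rule 1; that leaves noun.
Position 5: preposition is ruled out by rule 2; that leaves noun.
The unique satisfying tagging is: preposition determiner noun determiner noun noun.
Verifying each rule — rule 1 holds; rule 2 holds; rule 3 holds; rule 4 holds.

noun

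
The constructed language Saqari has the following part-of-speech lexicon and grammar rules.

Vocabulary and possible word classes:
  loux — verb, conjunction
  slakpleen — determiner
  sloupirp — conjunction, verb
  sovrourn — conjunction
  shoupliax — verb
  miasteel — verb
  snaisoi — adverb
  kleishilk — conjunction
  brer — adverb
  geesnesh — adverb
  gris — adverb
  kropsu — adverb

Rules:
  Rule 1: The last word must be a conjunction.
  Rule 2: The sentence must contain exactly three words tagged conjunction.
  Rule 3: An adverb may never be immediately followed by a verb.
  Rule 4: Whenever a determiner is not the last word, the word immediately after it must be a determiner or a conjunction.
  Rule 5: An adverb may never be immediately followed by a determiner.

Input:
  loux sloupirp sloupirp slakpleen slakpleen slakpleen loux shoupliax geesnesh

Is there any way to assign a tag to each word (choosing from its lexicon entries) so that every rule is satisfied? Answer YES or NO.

NO

Candidates per position — 1:loux {verb,conjunction}; 2:sloupirp {conjunction,verb}; 3:sloupirp {conjunction,verb}; 4:slakpleen {determiner}; 5:slakpleen {determiner}; 6:slakpleen {determiner}; 7:loux {verb,conjunction}; 8:shoupliax {verb}; 9:geesnesh {adverb}.
Rule 1 cannot be satisfied by any choice of tags from the lexicon.
So there is no consistent tagging.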